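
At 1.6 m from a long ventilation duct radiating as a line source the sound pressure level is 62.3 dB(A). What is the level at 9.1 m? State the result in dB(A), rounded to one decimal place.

Cylindrical spreading from a line source gives a 10·log₁₀(r₂/r₁) drop.
L₂ = 62.3 − 10·log₁₀(9.1/1.6) = 62.3 − 7.549 = 54.75 dB(A).

54.8 dB(A)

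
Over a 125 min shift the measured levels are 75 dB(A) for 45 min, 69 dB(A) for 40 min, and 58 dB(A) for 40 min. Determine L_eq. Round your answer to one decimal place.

71.5 dB(A)

The energy average is taken in the linear domain: L_eq = 10·log₁₀[(Σ tᵢ·10^(Lᵢ/10))/T], T = 125 min.
Σ tᵢ·10^(Lᵢ/10) = 45·10^(75/10) + 40·10^(69/10) + 40·10^(58/10) = 1.766e+09.
L_eq = 10·log₁₀(1.766e+09/125) = 71.50 dB(A).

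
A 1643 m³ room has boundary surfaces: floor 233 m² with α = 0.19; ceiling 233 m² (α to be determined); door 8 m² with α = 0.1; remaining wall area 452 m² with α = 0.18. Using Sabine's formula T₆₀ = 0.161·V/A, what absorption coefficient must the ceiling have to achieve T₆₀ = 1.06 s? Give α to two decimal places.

Required total absorption A = 0.161·1643/1.06 = 249.55 m².
Absorption from the other surfaces = 233·0.19 + 8·0.1 + 452·0.18 = 126.43 m², so the ceiling must supply 123.12 m² over 233 m².
α = 123.12/233 = 0.528.

0.53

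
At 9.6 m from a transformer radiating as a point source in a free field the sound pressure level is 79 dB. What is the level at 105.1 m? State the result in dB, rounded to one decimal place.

Spherical spreading from a point source gives a 20·log₁₀(r₂/r₁) drop.
L₂ = 79 − 20·log₁₀(105.1/9.6) = 79 − 20.787 = 58.21 dB.

58.2 dB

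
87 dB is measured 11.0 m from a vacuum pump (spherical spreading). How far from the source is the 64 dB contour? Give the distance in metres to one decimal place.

Point-source spreading drops the level by 20·log₁₀(r₂/r₁); inverting, r₂/r₁ = 10^(ΔL/20).
r₂ = 11.0·10^((87−64)/20) = 11.0·10^(23.0/20) = 155.38 m.

155.4 m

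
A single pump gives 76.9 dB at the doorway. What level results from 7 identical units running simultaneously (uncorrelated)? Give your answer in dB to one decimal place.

85.4 dB

N identical incoherent sources raise the level by 10·log₁₀ N.
L_total = 76.9 + 10·log₁₀(7) = 76.9 + 8.451 = 85.35 dB.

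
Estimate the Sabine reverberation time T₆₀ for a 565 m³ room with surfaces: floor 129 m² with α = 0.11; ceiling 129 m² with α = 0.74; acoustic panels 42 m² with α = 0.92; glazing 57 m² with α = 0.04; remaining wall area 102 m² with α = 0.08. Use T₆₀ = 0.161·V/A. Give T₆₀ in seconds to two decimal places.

0.57 s

Total absorption A = 129·0.11 + 129·0.74 + 42·0.92 + 57·0.04 + 102·0.08 = 158.73 m² sabins.
T₆₀ = 0.161 × 565 / 158.73 = 0.573 s.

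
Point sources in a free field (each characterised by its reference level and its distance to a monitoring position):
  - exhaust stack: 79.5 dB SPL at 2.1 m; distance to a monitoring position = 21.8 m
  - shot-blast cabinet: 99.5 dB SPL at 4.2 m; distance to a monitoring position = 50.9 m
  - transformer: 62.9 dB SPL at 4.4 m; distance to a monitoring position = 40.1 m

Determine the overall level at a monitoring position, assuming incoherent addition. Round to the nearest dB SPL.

Apply inverse-square spreading to bring every level to the receiver, then sum 10^(L/10).
exhaust stack: 79.5 − 20·log₁₀(21.8/2.1) = 79.5 − 20.32 = 59.18 dB SPL.
shot-blast cabinet: 99.5 − 20·log₁₀(50.9/4.2) = 99.5 − 21.67 = 77.83 dB SPL.
transformer: 62.9 − 20·log₁₀(40.1/4.4) = 62.9 − 19.19 = 43.71 dB SPL.
Σ 10^(L/10) = 6.153e+07 → L_total = 10·log₁₀(6.153e+07) = 77.89 dB SPL.

78 dB SPL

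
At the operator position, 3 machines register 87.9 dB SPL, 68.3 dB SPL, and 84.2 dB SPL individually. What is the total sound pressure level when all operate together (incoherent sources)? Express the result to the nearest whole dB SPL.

89 dB SPL

Incoherent sources combine by intensity addition: L_total = 10·log₁₀(Σ 10^(L_i/10)).
Σ 10^(L/10) = 10^(87.9/10) + 10^(68.3/10) + 10^(84.2/10) = 8.864e+08.
L_total = 10·log₁₀(8.864e+08) = 89.48 dB SPL.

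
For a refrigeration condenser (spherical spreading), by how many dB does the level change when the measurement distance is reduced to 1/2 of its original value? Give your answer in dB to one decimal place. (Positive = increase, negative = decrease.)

A point source loses 6 dB per doubling of distance; generally ΔL = −20·log₁₀(r₂/r₁).
ΔL = −20·log₁₀(0.5) = +6.02 dB.

+6.0 dB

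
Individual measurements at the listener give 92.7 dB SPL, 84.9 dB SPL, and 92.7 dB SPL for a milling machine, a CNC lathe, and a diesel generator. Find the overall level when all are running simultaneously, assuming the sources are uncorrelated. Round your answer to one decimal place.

Incoherent sources combine by intensity addition: L_total = 10·log₁₀(Σ 10^(L_i/10)).
Σ 10^(L/10) = 10^(92.7/10) + 10^(84.9/10) + 10^(92.7/10) = 4.033e+09.
L_total = 10·log₁₀(4.033e+09) = 96.06 dB SPL.

96.1 dB SPL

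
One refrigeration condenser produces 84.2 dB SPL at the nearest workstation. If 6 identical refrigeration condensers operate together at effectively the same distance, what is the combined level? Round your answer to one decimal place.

With 6 equal, uncorrelated contributions the intensity is 6× that of one unit, giving a rise of 10·log₁₀ 6.
L_total = 84.2 + 10·log₁₀(6) = 84.2 + 7.782 = 91.98 dB SPL.

92.0 dB SPL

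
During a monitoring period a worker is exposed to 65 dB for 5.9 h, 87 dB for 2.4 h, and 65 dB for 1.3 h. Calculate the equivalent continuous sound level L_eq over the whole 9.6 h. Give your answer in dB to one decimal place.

The energy average is taken in the linear domain: L_eq = 10·log₁₀[(Σ tᵢ·10^(Lᵢ/10))/T], T = 9.6 h.
Σ tᵢ·10^(Lᵢ/10) = 5.9·10^(65/10) + 2.4·10^(87/10) + 1.3·10^(65/10) = 1.226e+09.
L_eq = 10·log₁₀(1.226e+09/9.6) = 81.06 dB.

81.1 dB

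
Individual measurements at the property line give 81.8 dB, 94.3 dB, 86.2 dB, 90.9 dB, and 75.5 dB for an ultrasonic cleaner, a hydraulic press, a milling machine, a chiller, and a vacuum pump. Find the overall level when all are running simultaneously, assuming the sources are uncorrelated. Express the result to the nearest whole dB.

Incoherent sources combine by intensity addition: L_total = 10·log₁₀(Σ 10^(L_i/10)).
Σ 10^(L/10) = 10^(81.8/10) + 10^(94.3/10) + 10^(86.2/10) + 10^(90.9/10) + 10^(75.5/10) = 4.526e+09.
L_total = 10·log₁₀(4.526e+09) = 96.56 dB.

97 dB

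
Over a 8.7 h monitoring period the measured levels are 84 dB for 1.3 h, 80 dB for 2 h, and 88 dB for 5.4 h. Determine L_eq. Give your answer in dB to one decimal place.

86.6 dB

The energy average is taken in the linear domain: L_eq = 10·log₁₀[(Σ tᵢ·10^(Lᵢ/10))/T], T = 8.7 h.
Σ tᵢ·10^(Lᵢ/10) = 1.3·10^(84/10) + 2·10^(80/10) + 5.4·10^(88/10) = 3.934e+09.
L_eq = 10·log₁₀(3.934e+09/8.7) = 86.55 dB.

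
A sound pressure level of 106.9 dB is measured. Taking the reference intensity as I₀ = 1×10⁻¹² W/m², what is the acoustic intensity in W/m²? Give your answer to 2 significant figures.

L = 10·log₁₀(I/I₀) ⇒ I = I₀·10^(L/10) = 10⁻¹² × 10^10.69.

0.049 W/m²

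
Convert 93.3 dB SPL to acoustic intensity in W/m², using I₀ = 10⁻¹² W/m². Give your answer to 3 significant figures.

L = 10·log₁₀(I/I₀) ⇒ I = I₀·10^(L/10) = 10⁻¹² × 10^9.33.

0.00214 W/m²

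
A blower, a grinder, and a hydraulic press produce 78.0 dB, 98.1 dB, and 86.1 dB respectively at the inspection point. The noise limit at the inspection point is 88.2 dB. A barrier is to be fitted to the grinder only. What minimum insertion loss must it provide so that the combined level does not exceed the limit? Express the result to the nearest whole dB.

15 dB

The untreated sources together contribute 10^(78.0/10) + 10^(86.1/10) = 4.705e+08, i.e. 86.73 dB.
To meet 88.2 dB overall, the treated grinder may contribute at most 10^(88.2/10) − 4.705e+08 = 1.902e+08, i.e. 82.79 dB.
So the grinder must be reduced from 98.1 to 82.79 dB: IL = 15.31 dB.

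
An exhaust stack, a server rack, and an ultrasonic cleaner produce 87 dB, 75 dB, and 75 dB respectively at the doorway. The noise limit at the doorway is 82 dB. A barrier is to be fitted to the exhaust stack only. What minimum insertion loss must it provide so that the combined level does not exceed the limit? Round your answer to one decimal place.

7.2 dB

Fixed contribution from the other sources: Σ 10^(L/10) = 10^(75/10) + 10^(75/10) = 6.325e+07 (78.01 dB).
To meet 82 dB overall, the treated exhaust stack may contribute at most 10^(82/10) − 6.325e+07 = 9.524e+07, i.e. 79.79 dB.
So the exhaust stack must be reduced from 87 to 79.79 dB: IL = 7.21 dB.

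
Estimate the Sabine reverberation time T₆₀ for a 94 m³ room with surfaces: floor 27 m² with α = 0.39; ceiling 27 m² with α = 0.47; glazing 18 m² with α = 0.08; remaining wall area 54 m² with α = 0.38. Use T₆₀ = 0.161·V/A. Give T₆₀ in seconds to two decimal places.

Total absorption A = 27·0.39 + 27·0.47 + 18·0.08 + 54·0.38 = 45.18 m² sabins.
T₆₀ = 0.161 × 94 / 45.18 = 0.335 s.

0.33 s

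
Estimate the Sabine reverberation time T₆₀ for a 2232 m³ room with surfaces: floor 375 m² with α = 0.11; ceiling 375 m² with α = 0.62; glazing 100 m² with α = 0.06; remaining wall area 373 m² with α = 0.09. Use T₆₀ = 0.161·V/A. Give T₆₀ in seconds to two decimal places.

Summing Sᵢαᵢ: 375·0.11 + 375·0.62 + 100·0.06 + 373·0.09 = 313.32 m².
T₆₀ = 0.161 × 2232 / 313.32 = 1.147 s.

1.15 s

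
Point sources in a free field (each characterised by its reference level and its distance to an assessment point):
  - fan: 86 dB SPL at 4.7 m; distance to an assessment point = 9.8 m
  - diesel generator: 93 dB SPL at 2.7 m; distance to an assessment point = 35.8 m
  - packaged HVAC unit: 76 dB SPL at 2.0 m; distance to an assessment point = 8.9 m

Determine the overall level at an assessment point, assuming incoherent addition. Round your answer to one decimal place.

80.2 dB SPL

Apply inverse-square spreading to bring every level to the receiver, then sum 10^(L/10).
fan: 86 − 20·log₁₀(9.8/4.7) = 86 − 6.38 = 79.62 dB SPL.
diesel generator: 93 − 20·log₁₀(35.8/2.7) = 93 − 22.45 = 70.55 dB SPL.
packaged HVAC unit: 76 − 20·log₁₀(8.9/2.0) = 76 − 12.97 = 63.03 dB SPL.
Σ 10^(L/10) = 1.049e+08 → L_total = 10·log₁₀(1.049e+08) = 80.21 dB SPL.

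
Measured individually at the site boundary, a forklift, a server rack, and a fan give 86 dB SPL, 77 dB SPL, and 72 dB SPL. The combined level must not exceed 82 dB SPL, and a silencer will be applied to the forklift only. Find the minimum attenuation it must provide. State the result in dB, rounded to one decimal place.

6.3 dB

Fixed contribution from the other sources: Σ 10^(L/10) = 10^(77/10) + 10^(72/10) = 6.597e+07 (78.19 dB SPL).
The limit corresponds to 10^(82/10) = 1.585e+08; subtracting the fixed part leaves 9.252e+07 for the forklift, i.e. 79.66 dB SPL.
Required insertion loss = 86 − 79.66 = 6.34 dB.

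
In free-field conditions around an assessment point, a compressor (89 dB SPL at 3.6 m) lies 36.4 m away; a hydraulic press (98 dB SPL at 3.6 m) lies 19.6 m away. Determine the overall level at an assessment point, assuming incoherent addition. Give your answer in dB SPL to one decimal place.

83.4 dB SPL

Propagate each source to the receiver with L = L_ref − 20·log₁₀(r/r_ref), then add intensities.
compressor: 89 − 20·log₁₀(36.4/3.6) = 89 − 20.10 = 68.90 dB SPL.
hydraulic press: 98 − 20·log₁₀(19.6/3.6) = 98 − 14.72 = 83.28 dB SPL.
Σ 10^(L/10) = 2.206e+08 → L_total = 10·log₁₀(2.206e+08) = 83.44 dB SPL.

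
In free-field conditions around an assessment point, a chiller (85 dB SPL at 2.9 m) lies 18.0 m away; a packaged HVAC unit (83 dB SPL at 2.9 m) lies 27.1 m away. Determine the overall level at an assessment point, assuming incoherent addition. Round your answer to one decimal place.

70.2 dB SPL

Apply inverse-square spreading to bring every level to the receiver, then sum 10^(L/10).
chiller: 85 − 20·log₁₀(18.0/2.9) = 85 − 15.86 = 69.14 dB SPL.
packaged HVAC unit: 83 − 20·log₁₀(27.1/2.9) = 83 − 19.41 = 63.59 dB SPL.
Σ 10^(L/10) = 1.049e+07 → L_total = 10·log₁₀(1.049e+07) = 70.21 dB SPL.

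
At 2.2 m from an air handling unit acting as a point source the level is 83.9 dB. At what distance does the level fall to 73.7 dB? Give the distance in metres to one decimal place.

The 10.2 dB drop corresponds to a distance ratio of 10^(10.2/20) for a point source.
r₂ = 2.2·10^((83.9−73.7)/20) = 2.2·10^(10.2/20) = 7.12 m.

7.1 m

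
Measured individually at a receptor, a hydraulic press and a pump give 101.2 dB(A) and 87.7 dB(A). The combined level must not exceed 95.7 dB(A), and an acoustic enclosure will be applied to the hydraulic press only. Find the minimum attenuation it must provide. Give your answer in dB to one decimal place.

6.2 dB

The untreated sources together contribute 10^(87.7/10) = 5.888e+08, i.e. 87.70 dB(A).
The limit corresponds to 10^(95.7/10) = 3.715e+09; subtracting the fixed part leaves 3.127e+09 for the hydraulic press, i.e. 94.95 dB(A).
So the hydraulic press must be reduced from 101.2 to 94.95 dB(A): IL = 6.25 dB.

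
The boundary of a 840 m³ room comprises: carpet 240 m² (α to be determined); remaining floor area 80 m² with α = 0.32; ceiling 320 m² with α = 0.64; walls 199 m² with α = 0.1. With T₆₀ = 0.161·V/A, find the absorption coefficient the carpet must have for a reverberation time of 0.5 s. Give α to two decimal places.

0.08

Required total absorption A = 0.161·840/0.5 = 270.48 m².
Absorption from the other surfaces = 80·0.32 + 320·0.64 + 199·0.1 = 250.30 m², so the carpet must supply 20.18 m² over 240 m².
α = 20.18/240 = 0.084.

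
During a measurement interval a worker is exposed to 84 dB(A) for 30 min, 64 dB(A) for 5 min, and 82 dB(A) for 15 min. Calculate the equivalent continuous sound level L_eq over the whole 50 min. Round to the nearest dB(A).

83 dB(A)

L_eq = 10·log₁₀[(1/T)·Σ tᵢ·10^(Lᵢ/10)] with T = 50 min.
Σ tᵢ·10^(Lᵢ/10) = 30·10^(84/10) + 5·10^(64/10) + 15·10^(82/10) = 9.926e+09.
L_eq = 10·log₁₀(9.926e+09/50) = 82.98 dB(A).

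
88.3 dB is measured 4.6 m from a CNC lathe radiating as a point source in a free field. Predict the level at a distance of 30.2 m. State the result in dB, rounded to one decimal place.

72.0 dB

For a point source, L₂ = L₁ − 20·log₁₀(r₂/r₁).
L₂ = 88.3 − 20·log₁₀(30.2/4.6) = 88.3 − 16.345 = 71.96 dB.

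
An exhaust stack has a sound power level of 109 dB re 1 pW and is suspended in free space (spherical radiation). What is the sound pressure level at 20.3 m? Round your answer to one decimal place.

71.9 dB

Free-field spherical radiation: L_p = L_w − 10·log₁₀(4π·r²), r = 20.3 m.
4π·r² = 5178 m², 10·log₁₀ of that is 37.142 dB.
L_p = 109 − 37.142 = 71.86 dB.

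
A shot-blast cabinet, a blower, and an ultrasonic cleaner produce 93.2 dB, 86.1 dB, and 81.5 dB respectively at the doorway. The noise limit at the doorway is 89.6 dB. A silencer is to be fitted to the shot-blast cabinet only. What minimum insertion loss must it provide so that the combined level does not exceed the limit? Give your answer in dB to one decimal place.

7.6 dB

Everything except the shot-blast cabinet sums to 10^(86.1/10) + 10^(81.5/10) = 5.486e+08 in linear terms, 87.39 dB.
To meet 89.6 dB overall, the treated shot-blast cabinet may contribute at most 10^(89.6/10) − 5.486e+08 = 3.634e+08, i.e. 85.60 dB.
So the shot-blast cabinet must be reduced from 93.2 to 85.60 dB: IL = 7.60 dB.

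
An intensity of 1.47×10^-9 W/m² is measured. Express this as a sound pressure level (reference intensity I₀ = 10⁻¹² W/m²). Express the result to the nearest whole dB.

32 dB

L = 10·log₁₀(I/I₀) = 10·log₁₀(1.47×10^-9/10⁻¹²) = 10·log₁₀(1.47×10^3).
L = 10·(0.1673 + 3) = 31.67 dB.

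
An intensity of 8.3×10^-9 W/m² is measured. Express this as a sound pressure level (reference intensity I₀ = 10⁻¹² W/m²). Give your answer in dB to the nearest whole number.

I/I₀ = 8.3×10^-9/10⁻¹² = 8.3×10^3, and L = 10·log₁₀(I/I₀).
L = 10·(0.9191 + 3) = 39.19 dB.

39 dB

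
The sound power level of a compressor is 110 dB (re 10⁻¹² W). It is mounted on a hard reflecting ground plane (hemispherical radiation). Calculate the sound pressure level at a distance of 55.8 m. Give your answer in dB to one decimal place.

67.1 dB

L_p = L_w − 10·log₁₀(2π·r²) with r = 55.8 m.
2π·r² = 1.956e+04 m², 10·log₁₀ of that is 42.914 dB.
L_p = 110 − 42.914 = 67.09 dB.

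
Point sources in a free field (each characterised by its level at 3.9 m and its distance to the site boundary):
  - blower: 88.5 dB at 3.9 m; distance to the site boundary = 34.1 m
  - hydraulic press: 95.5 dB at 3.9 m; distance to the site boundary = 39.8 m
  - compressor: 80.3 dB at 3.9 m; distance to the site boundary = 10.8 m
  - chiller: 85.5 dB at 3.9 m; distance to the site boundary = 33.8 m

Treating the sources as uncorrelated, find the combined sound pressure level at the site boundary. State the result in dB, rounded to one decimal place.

Propagate each source to the receiver with L = L_ref − 20·log₁₀(r/r_ref), then add intensities.
blower: 88.5 − 20·log₁₀(34.1/3.9) = 88.5 − 18.83 = 69.67 dB.
hydraulic press: 95.5 − 20·log₁₀(39.8/3.9) = 95.5 − 20.18 = 75.32 dB.
compressor: 80.3 − 20·log₁₀(10.8/3.9) = 80.3 − 8.85 = 71.45 dB.
chiller: 85.5 − 20·log₁₀(33.8/3.9) = 85.5 − 18.76 = 66.74 dB.
Σ 10^(L/10) = 6.203e+07 → L_total = 10·log₁₀(6.203e+07) = 77.93 dB.

77.9 dB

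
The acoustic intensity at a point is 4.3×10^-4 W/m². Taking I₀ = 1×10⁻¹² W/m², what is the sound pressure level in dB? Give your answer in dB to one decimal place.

L = 10·log₁₀(I/I₀) = 10·log₁₀(4.3×10^-4/10⁻¹²) = 10·log₁₀(4.3×10^8).
L = 10·(0.6335 + 8) = 86.33 dB.

86.3 dB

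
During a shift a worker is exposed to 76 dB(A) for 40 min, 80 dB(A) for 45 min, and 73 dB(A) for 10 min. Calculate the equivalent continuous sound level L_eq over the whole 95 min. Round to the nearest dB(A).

The energy average is taken in the linear domain: L_eq = 10·log₁₀[(Σ tᵢ·10^(Lᵢ/10))/T], T = 95 min.
Σ tᵢ·10^(Lᵢ/10) = 40·10^(76/10) + 45·10^(80/10) + 10·10^(73/10) = 6.292e+09.
L_eq = 10·log₁₀(6.292e+09/95) = 78.21 dB(A).

78 dB(A)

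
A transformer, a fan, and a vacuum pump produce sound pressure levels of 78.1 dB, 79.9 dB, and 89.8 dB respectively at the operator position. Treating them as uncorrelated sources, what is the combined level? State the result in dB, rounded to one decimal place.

Incoherent sources combine by intensity addition: L_total = 10·log₁₀(Σ 10^(L_i/10)).
Σ 10^(L/10) = 10^(78.1/10) + 10^(79.9/10) + 10^(89.8/10) = 1.117e+09.
L_total = 10·log₁₀(1.117e+09) = 90.48 dB.

90.5 dB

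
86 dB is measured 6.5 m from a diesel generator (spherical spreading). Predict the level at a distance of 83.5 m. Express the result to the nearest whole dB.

64 dB

For a point source, L₂ = L₁ − 20·log₁₀(r₂/r₁).
L₂ = 86 − 20·log₁₀(83.5/6.5) = 86 − 22.175 = 63.82 dB.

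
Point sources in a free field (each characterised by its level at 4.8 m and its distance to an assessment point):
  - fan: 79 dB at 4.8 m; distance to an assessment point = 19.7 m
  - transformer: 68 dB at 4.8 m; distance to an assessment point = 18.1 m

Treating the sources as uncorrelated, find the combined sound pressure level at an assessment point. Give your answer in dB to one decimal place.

67.1 dB

Propagate each source to the receiver with L = L_ref − 20·log₁₀(r/r_ref), then add intensities.
fan: 79 − 20·log₁₀(19.7/4.8) = 79 − 12.26 = 66.74 dB.
transformer: 68 − 20·log₁₀(18.1/4.8) = 68 − 11.53 = 56.47 dB.
Σ 10^(L/10) = 5.159e+06 → L_total = 10·log₁₀(5.159e+06) = 67.13 dB.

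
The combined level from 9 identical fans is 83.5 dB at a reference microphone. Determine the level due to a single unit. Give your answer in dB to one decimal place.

74.0 dB

9 equal contributions raise the level by 10·log₁₀ 9 = 9.542 dB, so each unit alone gives 83.5 − 9.542.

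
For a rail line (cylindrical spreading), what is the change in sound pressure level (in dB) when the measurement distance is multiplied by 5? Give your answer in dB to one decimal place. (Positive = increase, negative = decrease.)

-7.0 dB

A line source loses 3 dB per doubling of distance; generally ΔL = −10·log₁₀(r₂/r₁).
ΔL = −10·log₁₀(5) = -6.99 dB.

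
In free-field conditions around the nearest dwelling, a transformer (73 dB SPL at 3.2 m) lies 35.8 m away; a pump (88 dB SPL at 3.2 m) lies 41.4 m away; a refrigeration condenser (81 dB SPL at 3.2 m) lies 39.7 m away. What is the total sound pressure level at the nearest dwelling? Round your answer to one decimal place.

66.8 dB SPL

Apply inverse-square spreading to bring every level to the receiver, then sum 10^(L/10).
transformer: 73 − 20·log₁₀(35.8/3.2) = 73 − 20.97 = 52.03 dB SPL.
pump: 88 − 20·log₁₀(41.4/3.2) = 88 − 22.24 = 65.76 dB SPL.
refrigeration condenser: 81 − 20·log₁₀(39.7/3.2) = 81 − 21.87 = 59.13 dB SPL.
Σ 10^(L/10) = 4.747e+06 → L_total = 10·log₁₀(4.747e+06) = 66.76 dB SPL.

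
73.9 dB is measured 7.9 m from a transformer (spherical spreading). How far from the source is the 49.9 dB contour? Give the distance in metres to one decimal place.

For a point source L₁ − L₂ = 20·log₁₀(r₂/r₁), so r₂ = r₁·10^((L₁−L₂)/20).
r₂ = 7.9·10^((73.9−49.9)/20) = 7.9·10^(24.0/20) = 125.21 m.

125.2 m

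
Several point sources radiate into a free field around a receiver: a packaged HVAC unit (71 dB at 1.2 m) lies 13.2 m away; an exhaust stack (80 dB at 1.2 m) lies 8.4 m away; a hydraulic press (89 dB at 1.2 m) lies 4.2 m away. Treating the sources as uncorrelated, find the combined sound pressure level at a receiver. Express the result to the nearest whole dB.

78 dB

First find each source's level at the receiver (point-source: −20·log₁₀(r/r_ref)), then combine on an intensity basis.
packaged HVAC unit: 71 − 20·log₁₀(13.2/1.2) = 71 − 20.83 = 50.17 dB.
exhaust stack: 80 − 20·log₁₀(8.4/1.2) = 80 − 16.90 = 63.10 dB.
hydraulic press: 89 − 20·log₁₀(4.2/1.2) = 89 − 10.88 = 78.12 dB.
Σ 10^(L/10) = 6.699e+07 → L_total = 10·log₁₀(6.699e+07) = 78.26 dB.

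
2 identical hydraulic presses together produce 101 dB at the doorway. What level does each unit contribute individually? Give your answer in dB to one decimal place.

98.0 dB

2 equal contributions raise the level by 10·log₁₀ 2 = 3.010 dB, so each unit alone gives 101 − 3.010.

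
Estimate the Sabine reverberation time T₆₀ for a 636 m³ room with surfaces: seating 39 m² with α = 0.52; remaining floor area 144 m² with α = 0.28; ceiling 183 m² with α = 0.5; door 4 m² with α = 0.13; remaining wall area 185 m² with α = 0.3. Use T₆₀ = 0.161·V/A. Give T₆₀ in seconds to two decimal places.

Summing Sᵢαᵢ: 39·0.52 + 144·0.28 + 183·0.5 + 4·0.13 + 185·0.3 = 208.12 m².
T₆₀ = 0.161 × 636 / 208.12 = 0.492 s.

0.49 s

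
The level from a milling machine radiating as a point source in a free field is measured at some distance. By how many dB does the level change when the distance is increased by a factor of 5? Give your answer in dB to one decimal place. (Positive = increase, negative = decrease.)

-14.0 dB

With spherical spreading the level changes by −20·log₁₀(r₂/r₁).
ΔL = −20·log₁₀(5) = -13.98 dB.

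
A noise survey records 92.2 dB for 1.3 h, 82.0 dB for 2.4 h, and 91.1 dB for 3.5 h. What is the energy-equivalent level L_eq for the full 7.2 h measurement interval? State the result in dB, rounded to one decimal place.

89.9 dB

Weight each interval's intensity by its duration and average over T = 7.2 h:
Σ tᵢ·10^(Lᵢ/10) = 1.3·10^(92.2/10) + 2.4·10^(82.0/10) + 3.5·10^(91.1/10) = 7.047e+09.
L_eq = 10·log₁₀(7.047e+09/7.2) = 89.91 dB.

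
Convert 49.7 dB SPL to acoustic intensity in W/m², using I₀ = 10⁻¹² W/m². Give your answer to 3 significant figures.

I = I₀·10^(L/10) = 10⁻¹² × 10^(49.7/10) = 10^(-7.030).

9.33e-08 W/m²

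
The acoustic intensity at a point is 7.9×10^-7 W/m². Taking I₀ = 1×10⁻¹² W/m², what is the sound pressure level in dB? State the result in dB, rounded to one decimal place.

Dividing by I₀ shifts the exponent by 12: I/I₀ = 7.9×10^5.
L = 10·(0.8976 + 5) = 58.98 dB.

59.0 dB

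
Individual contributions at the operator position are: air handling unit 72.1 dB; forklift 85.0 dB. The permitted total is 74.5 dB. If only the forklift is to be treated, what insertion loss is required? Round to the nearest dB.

The untreated sources together contribute 10^(72.1/10) = 1.622e+07, i.e. 72.10 dB.
To meet 74.5 dB overall, the treated forklift may contribute at most 10^(74.5/10) − 1.622e+07 = 1.197e+07, i.e. 70.78 dB.
So the forklift must be reduced from 85.0 to 70.78 dB: IL = 14.22 dB.

14 dB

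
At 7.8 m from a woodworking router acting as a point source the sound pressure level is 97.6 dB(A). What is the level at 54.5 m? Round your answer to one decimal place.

80.7 dB(A)

Spherical spreading from a point source gives a 20·log₁₀(r₂/r₁) drop.
L₂ = 97.6 − 20·log₁₀(54.5/7.8) = 97.6 − 16.886 = 80.71 dB(A).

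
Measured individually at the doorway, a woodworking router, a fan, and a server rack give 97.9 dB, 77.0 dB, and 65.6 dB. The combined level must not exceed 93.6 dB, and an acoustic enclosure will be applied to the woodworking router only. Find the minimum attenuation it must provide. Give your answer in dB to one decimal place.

The untreated sources together contribute 10^(77.0/10) + 10^(65.6/10) = 5.375e+07, i.e. 77.30 dB.
To meet 93.6 dB overall, the treated woodworking router may contribute at most 10^(93.6/10) − 5.375e+07 = 2.237e+09, i.e. 93.50 dB.
So the woodworking router must be reduced from 97.9 to 93.50 dB: IL = 4.40 dB.

4.4 dB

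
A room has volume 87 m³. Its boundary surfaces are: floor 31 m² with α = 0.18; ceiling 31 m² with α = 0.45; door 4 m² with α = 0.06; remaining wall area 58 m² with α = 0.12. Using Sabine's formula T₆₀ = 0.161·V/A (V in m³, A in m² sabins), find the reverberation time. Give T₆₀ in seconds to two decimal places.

Total absorption A = 31·0.18 + 31·0.45 + 4·0.06 + 58·0.12 = 26.73 m² sabins.
T₆₀ = 0.161·V/A = 0.161·87/26.73 = 0.524 s.

0.52 s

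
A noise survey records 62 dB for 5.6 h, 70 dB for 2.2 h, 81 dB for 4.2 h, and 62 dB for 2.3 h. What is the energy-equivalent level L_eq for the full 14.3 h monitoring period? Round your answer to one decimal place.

L_eq = 10·log₁₀[(1/T)·Σ tᵢ·10^(Lᵢ/10)] with T = 14.3 h.
Σ tᵢ·10^(Lᵢ/10) = 5.6·10^(62/10) + 2.2·10^(70/10) + 4.2·10^(81/10) + 2.3·10^(62/10) = 5.633e+08.
L_eq = 10·log₁₀(5.633e+08/14.3) = 75.95 dB.

76.0 dB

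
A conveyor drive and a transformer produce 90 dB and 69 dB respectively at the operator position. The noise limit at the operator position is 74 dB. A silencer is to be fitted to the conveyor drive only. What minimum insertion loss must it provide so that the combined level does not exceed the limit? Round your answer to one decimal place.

Fixed contribution from the other source: Σ 10^(L/10) = 10^(69/10) = 7.943e+06 (69.00 dB).
To meet 74 dB overall, the treated conveyor drive may contribute at most 10^(74/10) − 7.943e+06 = 1.718e+07, i.e. 72.35 dB.
Required insertion loss = 90 − 72.35 = 17.65 dB.

17.7 dB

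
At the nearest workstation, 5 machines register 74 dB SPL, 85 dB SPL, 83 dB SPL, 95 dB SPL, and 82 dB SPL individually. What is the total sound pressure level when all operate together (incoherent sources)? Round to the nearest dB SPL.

Incoherent sources combine by intensity addition: L_total = 10·log₁₀(Σ 10^(L_i/10)).
Σ 10^(L/10) = 10^(74/10) + 10^(85/10) + 10^(83/10) + 10^(95/10) + 10^(82/10) = 3.862e+09.
L_total = 10·log₁₀(3.862e+09) = 95.87 dB SPL.

96 dB SPL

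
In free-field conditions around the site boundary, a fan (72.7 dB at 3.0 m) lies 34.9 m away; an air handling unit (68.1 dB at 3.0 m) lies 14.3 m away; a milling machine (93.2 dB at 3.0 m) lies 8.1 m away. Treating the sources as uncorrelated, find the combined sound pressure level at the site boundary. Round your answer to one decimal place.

84.6 dB

Propagate each source to the receiver with L = L_ref − 20·log₁₀(r/r_ref), then add intensities.
fan: 72.7 − 20·log₁₀(34.9/3.0) = 72.7 − 21.31 = 51.39 dB.
air handling unit: 68.1 − 20·log₁₀(14.3/3.0) = 68.1 − 13.56 = 54.54 dB.
milling machine: 93.2 − 20·log₁₀(8.1/3.0) = 93.2 − 8.63 = 84.57 dB.
Σ 10^(L/10) = 2.870e+08 → L_total = 10·log₁₀(2.870e+08) = 84.58 dB.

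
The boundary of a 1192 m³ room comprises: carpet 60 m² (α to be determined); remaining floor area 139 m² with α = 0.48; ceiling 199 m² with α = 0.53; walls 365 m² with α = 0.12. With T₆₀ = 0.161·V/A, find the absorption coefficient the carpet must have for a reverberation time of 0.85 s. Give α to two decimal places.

A = 0.161·V/T₆₀ = 0.161·1192/0.85 = 225.78 m² sabins.
Absorption from the other surfaces = 139·0.48 + 199·0.53 + 365·0.12 = 215.99 m², so the carpet must supply 9.79 m² over 60 m².
α = 9.79/60 = 0.163.

0.16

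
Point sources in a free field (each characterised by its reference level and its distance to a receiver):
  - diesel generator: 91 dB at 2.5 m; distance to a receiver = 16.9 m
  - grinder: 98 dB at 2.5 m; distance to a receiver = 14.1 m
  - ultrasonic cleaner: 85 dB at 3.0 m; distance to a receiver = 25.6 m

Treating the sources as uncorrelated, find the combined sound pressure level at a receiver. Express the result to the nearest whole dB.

84 dB

First find each source's level at the receiver (point-source: −20·log₁₀(r/r_ref)), then combine on an intensity basis.
diesel generator: 91 − 20·log₁₀(16.9/2.5) = 91 − 16.60 = 74.40 dB.
grinder: 98 − 20·log₁₀(14.1/2.5) = 98 − 15.03 = 82.97 dB.
ultrasonic cleaner: 85 − 20·log₁₀(25.6/3.0) = 85 − 18.62 = 66.38 dB.
Σ 10^(L/10) = 2.302e+08 → L_total = 10·log₁₀(2.302e+08) = 83.62 dB.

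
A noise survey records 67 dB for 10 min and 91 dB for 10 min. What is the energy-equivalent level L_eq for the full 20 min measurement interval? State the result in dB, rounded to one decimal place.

88.0 dB

The energy average is taken in the linear domain: L_eq = 10·log₁₀[(Σ tᵢ·10^(Lᵢ/10))/T], T = 20 min.
Σ tᵢ·10^(Lᵢ/10) = 10·10^(67/10) + 10·10^(91/10) = 1.264e+10.
L_eq = 10·log₁₀(1.264e+10/20) = 88.01 dB.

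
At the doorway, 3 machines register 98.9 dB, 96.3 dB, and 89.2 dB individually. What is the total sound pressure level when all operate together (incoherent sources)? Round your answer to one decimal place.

101.1 dB

Incoherent sources combine by intensity addition: L_total = 10·log₁₀(Σ 10^(L_i/10)).
Σ 10^(L/10) = 10^(98.9/10) + 10^(96.3/10) + 10^(89.2/10) = 1.286e+10.
L_total = 10·log₁₀(1.286e+10) = 101.09 dB.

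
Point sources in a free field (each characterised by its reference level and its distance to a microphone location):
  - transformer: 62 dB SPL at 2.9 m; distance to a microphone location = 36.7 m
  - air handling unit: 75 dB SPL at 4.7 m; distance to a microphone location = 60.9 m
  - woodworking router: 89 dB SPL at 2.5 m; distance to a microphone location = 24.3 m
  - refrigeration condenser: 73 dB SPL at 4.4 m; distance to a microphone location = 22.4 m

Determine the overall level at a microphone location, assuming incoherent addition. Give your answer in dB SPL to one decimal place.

69.7 dB SPL

First find each source's level at the receiver (point-source: −20·log₁₀(r/r_ref)), then combine on an intensity basis.
transformer: 62 − 20·log₁₀(36.7/2.9) = 62 − 22.05 = 39.95 dB SPL.
air handling unit: 75 − 20·log₁₀(60.9/4.7) = 75 − 22.25 = 52.75 dB SPL.
woodworking router: 89 − 20·log₁₀(24.3/2.5) = 89 − 19.75 = 69.25 dB SPL.
refrigeration condenser: 73 − 20·log₁₀(22.4/4.4) = 73 − 14.14 = 58.86 dB SPL.
Σ 10^(L/10) = 9.376e+06 → L_total = 10·log₁₀(9.376e+06) = 69.72 dB SPL.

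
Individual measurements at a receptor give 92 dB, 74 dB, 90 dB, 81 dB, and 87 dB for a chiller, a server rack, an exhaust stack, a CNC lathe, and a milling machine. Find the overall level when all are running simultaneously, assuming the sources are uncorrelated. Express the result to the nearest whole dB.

95 dB

For uncorrelated sources the intensities add, so convert each level to linear form, sum, and take 10·log₁₀ of the total.
Σ 10^(L/10) = 10^(92/10) + 10^(74/10) + 10^(90/10) + 10^(81/10) + 10^(87/10) = 3.237e+09.
L_total = 10·log₁₀(3.237e+09) = 95.10 dB.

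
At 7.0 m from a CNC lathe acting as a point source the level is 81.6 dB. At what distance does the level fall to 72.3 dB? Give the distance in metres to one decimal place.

20.4 m

The 9.3 dB drop corresponds to a distance ratio of 10^(9.3/20) for a point source.
r₂ = 7.0·10^((81.6−72.3)/20) = 7.0·10^(9.3/20) = 20.42 m.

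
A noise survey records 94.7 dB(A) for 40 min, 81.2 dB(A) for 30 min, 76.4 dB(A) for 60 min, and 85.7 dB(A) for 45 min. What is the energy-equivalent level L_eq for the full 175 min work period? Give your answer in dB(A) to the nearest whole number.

The energy average is taken in the linear domain: L_eq = 10·log₁₀[(Σ tᵢ·10^(Lᵢ/10))/T], T = 175 min.
Σ tᵢ·10^(Lᵢ/10) = 40·10^(94.7/10) + 30·10^(81.2/10) + 60·10^(76.4/10) + 45·10^(85.7/10) = 1.413e+11.
L_eq = 10·log₁₀(1.413e+11/175) = 89.07 dB(A).

89 dB(A)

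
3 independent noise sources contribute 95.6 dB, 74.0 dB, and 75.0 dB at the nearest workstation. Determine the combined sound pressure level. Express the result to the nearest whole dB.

96 dB

For uncorrelated sources the intensities add, so convert each level to linear form, sum, and take 10·log₁₀ of the total.
Σ 10^(L/10) = 10^(95.6/10) + 10^(74.0/10) + 10^(75.0/10) = 3.688e+09.
L_total = 10·log₁₀(3.688e+09) = 95.67 dB.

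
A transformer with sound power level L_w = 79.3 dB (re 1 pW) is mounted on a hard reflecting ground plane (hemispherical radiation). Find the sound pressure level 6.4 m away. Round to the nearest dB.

55 dB

Free-field hemispherical radiation: L_p = L_w − 10·log₁₀(2π·r²), r = 6.4 m.
2π·r² = 257.4 m², 10·log₁₀ of that is 24.105 dB.
L_p = 79.3 − 24.105 = 55.19 dB.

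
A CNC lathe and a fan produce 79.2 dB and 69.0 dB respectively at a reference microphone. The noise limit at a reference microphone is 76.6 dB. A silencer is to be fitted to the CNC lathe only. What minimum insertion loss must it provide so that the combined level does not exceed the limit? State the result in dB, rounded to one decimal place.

Fixed contribution from the other source: Σ 10^(L/10) = 10^(69.0/10) = 7.943e+06 (69.00 dB).
To meet 76.6 dB overall, the treated CNC lathe may contribute at most 10^(76.6/10) − 7.943e+06 = 3.777e+07, i.e. 75.77 dB.
Required insertion loss = 79.2 − 75.77 = 3.43 dB.

3.4 dB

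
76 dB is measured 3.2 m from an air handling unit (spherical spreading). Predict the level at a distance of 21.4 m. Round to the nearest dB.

Point-source attenuation: ΔL = 20·log₁₀(r₂/r₁) = 20·log₁₀(21.4/3.2) = 16.505 dB.
L₂ = 76 − 20·log₁₀(21.4/3.2) = 76 − 16.505 = 59.49 dB.

59 dB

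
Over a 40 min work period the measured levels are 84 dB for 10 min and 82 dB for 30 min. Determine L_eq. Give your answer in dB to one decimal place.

82.6 dB

Weight each interval's intensity by its duration and average over T = 40 min:
Σ tᵢ·10^(Lᵢ/10) = 10·10^(84/10) + 30·10^(82/10) = 7.267e+09.
L_eq = 10·log₁₀(7.267e+09/40) = 82.59 dB.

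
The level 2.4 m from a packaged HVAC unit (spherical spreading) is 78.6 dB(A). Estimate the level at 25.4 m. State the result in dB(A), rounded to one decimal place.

For a point source, L₂ = L₁ − 20·log₁₀(r₂/r₁).
L₂ = 78.6 − 20·log₁₀(25.4/2.4) = 78.6 − 20.492 = 58.11 dB(A).

58.1 dB(A)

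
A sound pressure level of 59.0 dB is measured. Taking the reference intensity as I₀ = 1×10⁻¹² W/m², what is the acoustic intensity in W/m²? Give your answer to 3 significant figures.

7.94e-07 W/m²

L = 10·log₁₀(I/I₀) ⇒ I = I₀·10^(L/10) = 10⁻¹² × 10^5.90.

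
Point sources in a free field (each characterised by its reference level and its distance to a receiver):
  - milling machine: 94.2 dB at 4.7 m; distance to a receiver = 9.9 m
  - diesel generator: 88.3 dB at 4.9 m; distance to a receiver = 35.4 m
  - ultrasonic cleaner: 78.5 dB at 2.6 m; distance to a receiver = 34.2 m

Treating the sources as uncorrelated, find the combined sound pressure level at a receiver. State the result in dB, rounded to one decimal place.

Apply inverse-square spreading to bring every level to the receiver, then sum 10^(L/10).
milling machine: 94.2 − 20·log₁₀(9.9/4.7) = 94.2 − 6.47 = 87.73 dB.
diesel generator: 88.3 − 20·log₁₀(35.4/4.9) = 88.3 − 17.18 = 71.12 dB.
ultrasonic cleaner: 78.5 − 20·log₁₀(34.2/2.6) = 78.5 − 22.38 = 56.12 dB.
Σ 10^(L/10) = 6.062e+08 → L_total = 10·log₁₀(6.062e+08) = 87.83 dB.

87.8 dB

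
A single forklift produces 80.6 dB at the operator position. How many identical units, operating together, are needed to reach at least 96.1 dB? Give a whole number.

N identical sources give L₁ + 10·log₁₀ N, so require 10·log₁₀ N ≥ 96.1 − 80.6 = 15.5 dB.
N ≥ 10^(15.5/10) = 35.481, so N = 36.

36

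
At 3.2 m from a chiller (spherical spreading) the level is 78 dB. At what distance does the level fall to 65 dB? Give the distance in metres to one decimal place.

For a point source L₁ − L₂ = 20·log₁₀(r₂/r₁), so r₂ = r₁·10^((L₁−L₂)/20).
r₂ = 3.2·10^((78−65)/20) = 3.2·10^(13.0/20) = 14.29 m.

14.3 m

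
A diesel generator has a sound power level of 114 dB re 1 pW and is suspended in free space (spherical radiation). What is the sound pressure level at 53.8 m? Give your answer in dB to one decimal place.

68.4 dB

The power spreads over a sphere of area 4π·r², so L_p = L_w − 10·log₁₀(4π·r²).
4π·r² = 3.637e+04 m², 10·log₁₀ of that is 45.608 dB.
L_p = 114 − 45.608 = 68.39 dB.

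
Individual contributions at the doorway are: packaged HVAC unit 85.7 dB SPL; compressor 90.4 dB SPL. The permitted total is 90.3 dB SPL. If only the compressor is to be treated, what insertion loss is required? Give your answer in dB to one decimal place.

Everything except the compressor sums to 10^(85.7/10) = 3.715e+08 in linear terms, 85.70 dB SPL.
To meet 90.3 dB SPL overall, the treated compressor may contribute at most 10^(90.3/10) − 3.715e+08 = 7.000e+08, i.e. 88.45 dB SPL.
Required insertion loss = 90.4 − 88.45 = 1.95 dB.

1.9 dB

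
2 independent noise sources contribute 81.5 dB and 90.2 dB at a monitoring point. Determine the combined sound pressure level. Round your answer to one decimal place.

90.7 dB

For uncorrelated sources the intensities add, so convert each level to linear form, sum, and take 10·log₁₀ of the total.
Σ 10^(L/10) = 10^(81.5/10) + 10^(90.2/10) = 1.188e+09.
L_total = 10·log₁₀(1.188e+09) = 90.75 dB.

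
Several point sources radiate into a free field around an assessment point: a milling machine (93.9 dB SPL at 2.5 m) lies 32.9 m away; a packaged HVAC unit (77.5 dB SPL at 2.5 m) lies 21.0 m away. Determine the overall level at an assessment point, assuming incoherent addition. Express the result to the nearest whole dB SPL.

First find each source's level at the receiver (point-source: −20·log₁₀(r/r_ref)), then combine on an intensity basis.
milling machine: 93.9 − 20·log₁₀(32.9/2.5) = 93.9 − 22.39 = 71.51 dB SPL.
packaged HVAC unit: 77.5 − 20·log₁₀(21.0/2.5) = 77.5 − 18.49 = 59.01 dB SPL.
Σ 10^(L/10) = 1.497e+07 → L_total = 10·log₁₀(1.497e+07) = 71.75 dB SPL.

72 dB SPL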